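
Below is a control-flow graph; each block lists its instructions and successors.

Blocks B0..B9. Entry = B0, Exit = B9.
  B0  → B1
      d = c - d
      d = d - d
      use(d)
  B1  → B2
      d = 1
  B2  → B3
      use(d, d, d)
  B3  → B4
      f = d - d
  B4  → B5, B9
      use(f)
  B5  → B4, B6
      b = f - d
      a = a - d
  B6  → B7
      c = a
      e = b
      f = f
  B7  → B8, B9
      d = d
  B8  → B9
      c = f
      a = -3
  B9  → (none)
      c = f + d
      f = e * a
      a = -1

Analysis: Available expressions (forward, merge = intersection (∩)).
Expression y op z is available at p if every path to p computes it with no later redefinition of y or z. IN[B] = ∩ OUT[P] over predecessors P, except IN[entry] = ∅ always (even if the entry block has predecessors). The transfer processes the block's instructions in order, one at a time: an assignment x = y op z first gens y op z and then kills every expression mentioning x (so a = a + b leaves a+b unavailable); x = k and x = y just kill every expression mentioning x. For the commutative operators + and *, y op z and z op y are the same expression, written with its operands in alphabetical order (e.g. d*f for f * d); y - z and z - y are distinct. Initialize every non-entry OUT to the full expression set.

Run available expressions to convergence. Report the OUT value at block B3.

Answer: {d-d}

Derivation:
Per-block solution:
  B0: | IN={} | OUT={}
  B1: | IN={} | OUT={}
  B2: | IN={} | OUT={}
  B3: | IN={} | OUT={d-d}
  B4: | IN={d-d} | OUT={d-d}
  B5: | IN={d-d} | OUT={d-d, f-d}
  B6: | IN={d-d, f-d} | OUT={d-d}
  B7: | IN={d-d} | OUT={}
  B8: | IN={} | OUT={}
  B9: | IN={} | OUT={}

Merge at B3: IN[B3] = OUT[B2] = {}
Applying B3's transfer function to that IN value gives OUT[B3] (row B3 above).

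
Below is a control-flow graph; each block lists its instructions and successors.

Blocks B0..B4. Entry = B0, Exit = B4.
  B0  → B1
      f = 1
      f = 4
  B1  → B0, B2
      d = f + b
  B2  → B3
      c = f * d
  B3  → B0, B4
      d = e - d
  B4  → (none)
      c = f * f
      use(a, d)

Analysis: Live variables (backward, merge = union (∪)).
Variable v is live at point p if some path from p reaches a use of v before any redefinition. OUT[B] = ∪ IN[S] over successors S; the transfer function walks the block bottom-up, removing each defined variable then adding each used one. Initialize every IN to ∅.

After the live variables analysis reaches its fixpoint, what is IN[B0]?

Fixpoint table:
  B0: | IN={a, b, e} | OUT={a, b, e, f}
  B1: | IN={a, b, e, f} | OUT={a, b, d, e, f}
  B2: | IN={a, b, d, e, f} | OUT={a, b, d, e, f}
  B3: | IN={a, b, d, e, f} | OUT={a, b, d, e, f}
  B4: | IN={a, d, f} | OUT={}

Merge at B0: OUT[B0] = IN[B1] = {a, b, e, f}
Applying B0's transfer function to that OUT value gives IN[B0] (row B0 above).

Answer: {a, b, e}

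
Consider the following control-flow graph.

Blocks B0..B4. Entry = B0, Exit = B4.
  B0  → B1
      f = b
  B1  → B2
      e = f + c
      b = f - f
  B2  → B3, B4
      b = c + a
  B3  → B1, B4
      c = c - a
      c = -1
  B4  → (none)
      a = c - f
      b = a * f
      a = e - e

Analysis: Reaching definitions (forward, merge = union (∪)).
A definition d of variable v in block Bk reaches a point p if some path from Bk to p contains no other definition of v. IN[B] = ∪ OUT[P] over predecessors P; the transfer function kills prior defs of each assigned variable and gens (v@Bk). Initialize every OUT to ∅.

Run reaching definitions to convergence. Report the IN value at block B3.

Answer: {b@B2, c@B3, e@B1, f@B0}

Derivation:
Per-block solution:
  B0:  IN={}  OUT={f@B0}
  B1:  IN={b@B2, c@B3, e@B1, f@B0}  OUT={b@B1, c@B3, e@B1, f@B0}
  B2:  IN={b@B1, c@B3, e@B1, f@B0}  OUT={b@B2, c@B3, e@B1, f@B0}
  B3:  IN={b@B2, c@B3, e@B1, f@B0}  OUT={b@B2, c@B3, e@B1, f@B0}
  B4:  IN={b@B2, c@B3, e@B1, f@B0}  OUT={a@B4, b@B4, c@B3, e@B1, f@B0}

Merge at B3: IN[B3] = OUT[B2] = {b@B2, c@B3, e@B1, f@B0}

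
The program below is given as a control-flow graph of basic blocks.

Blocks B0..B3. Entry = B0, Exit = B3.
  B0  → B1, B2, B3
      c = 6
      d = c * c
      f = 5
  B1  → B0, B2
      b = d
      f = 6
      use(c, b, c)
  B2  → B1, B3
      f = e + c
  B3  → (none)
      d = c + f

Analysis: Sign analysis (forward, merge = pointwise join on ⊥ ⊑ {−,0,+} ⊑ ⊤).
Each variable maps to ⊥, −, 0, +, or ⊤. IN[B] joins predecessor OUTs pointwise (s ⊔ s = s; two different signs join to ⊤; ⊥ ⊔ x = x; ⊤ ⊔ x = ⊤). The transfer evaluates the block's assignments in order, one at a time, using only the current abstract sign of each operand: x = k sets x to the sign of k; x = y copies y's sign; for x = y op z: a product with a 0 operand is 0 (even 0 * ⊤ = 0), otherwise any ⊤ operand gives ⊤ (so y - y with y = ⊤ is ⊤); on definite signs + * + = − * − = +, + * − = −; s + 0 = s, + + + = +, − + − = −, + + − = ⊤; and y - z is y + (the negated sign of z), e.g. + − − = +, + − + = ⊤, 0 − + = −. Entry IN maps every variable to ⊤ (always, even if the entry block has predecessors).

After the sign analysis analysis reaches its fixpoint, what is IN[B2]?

Converged values:
  B0:  IN=(all ⊤)  OUT={c:+, d:+, f:+; rest ⊤}
  B1:  IN={c:+, d:+; rest ⊤}  OUT={b:+, c:+, d:+, f:+; rest ⊤}
  B2:  IN={c:+, d:+, f:+; rest ⊤}  OUT={c:+, d:+; rest ⊤}
  B3:  IN={c:+, d:+; rest ⊤}  OUT={c:+; rest ⊤}

Merge at B2: IN[B2] = OUT[B0] ⊔ OUT[B1] = {a: ⊤, b: ⊤, c: +, d: +, e: ⊤, f: +}

Answer: {a: ⊤, b: ⊤, c: +, d: +, e: ⊤, f: +}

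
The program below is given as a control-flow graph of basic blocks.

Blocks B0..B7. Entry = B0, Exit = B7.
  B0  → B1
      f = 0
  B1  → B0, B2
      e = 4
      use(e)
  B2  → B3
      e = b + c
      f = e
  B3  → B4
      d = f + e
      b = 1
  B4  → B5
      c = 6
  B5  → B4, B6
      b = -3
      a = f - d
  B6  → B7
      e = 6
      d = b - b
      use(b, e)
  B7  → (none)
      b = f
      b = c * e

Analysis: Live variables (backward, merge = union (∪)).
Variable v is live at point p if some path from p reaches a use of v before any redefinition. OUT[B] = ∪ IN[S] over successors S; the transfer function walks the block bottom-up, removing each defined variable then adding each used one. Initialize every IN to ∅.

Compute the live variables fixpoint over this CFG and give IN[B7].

Fixpoint table:
  B0:  IN={b, c}  OUT={b, c}
  B1:  IN={b, c}  OUT={b, c}
  B2:  IN={b, c}  OUT={e, f}
  B3:  IN={e, f}  OUT={d, f}
  B4:  IN={d, f}  OUT={c, d, f}
  B5:  IN={c, d, f}  OUT={b, c, d, f}
  B6:  IN={b, c, f}  OUT={c, e, f}
  B7:  IN={c, e, f}  OUT={}

B7 is the boundary node: OUT[B7] = {}
Applying B7's transfer function to that OUT value gives IN[B7] (row B7 above).

Answer: {c, e, f}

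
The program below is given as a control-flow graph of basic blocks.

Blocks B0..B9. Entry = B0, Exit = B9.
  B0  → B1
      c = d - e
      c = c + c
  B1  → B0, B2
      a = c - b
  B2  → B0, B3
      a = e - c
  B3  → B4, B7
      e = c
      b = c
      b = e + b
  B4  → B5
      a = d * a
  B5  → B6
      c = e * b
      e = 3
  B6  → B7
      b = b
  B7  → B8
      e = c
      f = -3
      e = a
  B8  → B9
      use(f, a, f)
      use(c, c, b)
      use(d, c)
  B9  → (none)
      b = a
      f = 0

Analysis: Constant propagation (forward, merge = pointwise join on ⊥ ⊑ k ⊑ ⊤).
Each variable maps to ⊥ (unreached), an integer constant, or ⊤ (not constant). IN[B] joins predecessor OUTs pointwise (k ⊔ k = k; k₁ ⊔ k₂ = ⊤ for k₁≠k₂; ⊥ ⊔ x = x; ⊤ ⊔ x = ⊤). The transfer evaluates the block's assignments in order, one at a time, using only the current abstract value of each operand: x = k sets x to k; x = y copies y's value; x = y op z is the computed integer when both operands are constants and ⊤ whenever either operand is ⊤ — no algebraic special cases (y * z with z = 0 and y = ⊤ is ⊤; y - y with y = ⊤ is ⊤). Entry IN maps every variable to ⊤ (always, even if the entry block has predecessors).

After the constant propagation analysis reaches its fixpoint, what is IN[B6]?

Per-block solution:
  B0:   IN=(all ⊤)   OUT=(all ⊤)
  B1:   IN=(all ⊤)   OUT=(all ⊤)
  B2:   IN=(all ⊤)   OUT=(all ⊤)
  B3:   IN=(all ⊤)   OUT=(all ⊤)
  B4:   IN=(all ⊤)   OUT=(all ⊤)
  B5:   IN=(all ⊤)   OUT={e:3; rest ⊤}
  B6:   IN={e:3; rest ⊤}   OUT={e:3; rest ⊤}
  B7:   IN=(all ⊤)   OUT={f:-3; rest ⊤}
  B8:   IN={f:-3; rest ⊤}   OUT={f:-3; rest ⊤}
  B9:   IN={f:-3; rest ⊤}   OUT={f:0; rest ⊤}

Merge at B6: IN[B6] = OUT[B5] = {a: ⊤, b: ⊤, c: ⊤, d: ⊤, e: 3, f: ⊤}

Answer: {a: ⊤, b: ⊤, c: ⊤, d: ⊤, e: 3, f: ⊤}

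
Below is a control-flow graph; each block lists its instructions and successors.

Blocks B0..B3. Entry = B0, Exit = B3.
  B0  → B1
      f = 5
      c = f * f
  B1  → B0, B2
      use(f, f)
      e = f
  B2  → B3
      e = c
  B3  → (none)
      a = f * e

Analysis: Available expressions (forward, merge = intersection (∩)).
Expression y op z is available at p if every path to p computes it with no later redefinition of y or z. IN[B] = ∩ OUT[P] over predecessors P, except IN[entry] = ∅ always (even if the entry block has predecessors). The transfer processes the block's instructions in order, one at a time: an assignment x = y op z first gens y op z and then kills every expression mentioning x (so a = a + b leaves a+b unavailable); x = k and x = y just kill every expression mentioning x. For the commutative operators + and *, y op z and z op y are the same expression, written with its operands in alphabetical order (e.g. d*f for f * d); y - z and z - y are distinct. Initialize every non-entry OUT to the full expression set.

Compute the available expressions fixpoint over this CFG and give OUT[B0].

Fixpoint table:
  B0:  IN={}  OUT={f*f}
  B1:  IN={f*f}  OUT={f*f}
  B2:  IN={f*f}  OUT={f*f}
  B3:  IN={f*f}  OUT={e*f, f*f}

Merge at B0 (entry node, so the boundary value {} is joined with the incoming edge(s)): IN[B0] = {} ∩ OUT[B1] = {}
Applying B0's transfer function to that IN value gives OUT[B0] (row B0 above).

Answer: {f*f}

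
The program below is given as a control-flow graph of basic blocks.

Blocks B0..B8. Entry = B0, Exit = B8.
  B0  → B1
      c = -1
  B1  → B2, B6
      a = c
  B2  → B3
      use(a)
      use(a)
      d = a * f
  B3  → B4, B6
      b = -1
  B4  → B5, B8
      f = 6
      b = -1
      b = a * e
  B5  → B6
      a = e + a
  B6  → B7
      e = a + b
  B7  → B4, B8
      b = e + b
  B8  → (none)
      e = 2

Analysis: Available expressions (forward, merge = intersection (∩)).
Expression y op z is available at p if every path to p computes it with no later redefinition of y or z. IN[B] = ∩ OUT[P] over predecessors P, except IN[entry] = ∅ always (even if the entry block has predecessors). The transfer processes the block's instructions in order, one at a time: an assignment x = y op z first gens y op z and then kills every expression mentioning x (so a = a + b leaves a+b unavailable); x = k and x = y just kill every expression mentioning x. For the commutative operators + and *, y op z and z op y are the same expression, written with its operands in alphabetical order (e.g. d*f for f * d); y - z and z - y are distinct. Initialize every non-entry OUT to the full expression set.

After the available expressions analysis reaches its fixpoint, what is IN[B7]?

Answer: {a+b}

Trace:
Converged values:
  B0:   IN={}   OUT={}
  B1:   IN={}   OUT={}
  B2:   IN={}   OUT={a*f}
  B3:   IN={a*f}   OUT={a*f}
  B4:   IN={}   OUT={a*e}
  B5:   IN={a*e}   OUT={}
  B6:   IN={}   OUT={a+b}
  B7:   IN={a+b}   OUT={}
  B8:   IN={}   OUT={}

Merge at B7: IN[B7] = OUT[B6] = {a+b}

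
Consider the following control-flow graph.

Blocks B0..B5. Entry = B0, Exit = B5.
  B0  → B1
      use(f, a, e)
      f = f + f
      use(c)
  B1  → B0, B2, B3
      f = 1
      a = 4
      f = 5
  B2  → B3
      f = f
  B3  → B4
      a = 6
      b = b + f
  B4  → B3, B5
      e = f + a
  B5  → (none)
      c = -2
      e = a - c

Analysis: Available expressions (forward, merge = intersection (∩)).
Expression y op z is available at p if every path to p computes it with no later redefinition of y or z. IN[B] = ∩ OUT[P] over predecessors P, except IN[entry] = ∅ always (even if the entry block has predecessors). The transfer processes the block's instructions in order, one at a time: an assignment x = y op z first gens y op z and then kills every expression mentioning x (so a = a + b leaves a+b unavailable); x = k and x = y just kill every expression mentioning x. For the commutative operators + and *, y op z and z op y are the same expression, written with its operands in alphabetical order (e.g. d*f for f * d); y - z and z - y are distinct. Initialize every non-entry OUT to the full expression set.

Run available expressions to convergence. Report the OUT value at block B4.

Per-block solution:
  B0:   IN={}   OUT={}
  B1:   IN={}   OUT={}
  B2:   IN={}   OUT={}
  B3:   IN={}   OUT={}
  B4:   IN={}   OUT={a+f}
  B5:   IN={a+f}   OUT={a+f, a-c}

Merge at B4: IN[B4] = OUT[B3] = {}
Applying B4's transfer function to that IN value gives OUT[B4] (row B4 above).

Answer: {a+f}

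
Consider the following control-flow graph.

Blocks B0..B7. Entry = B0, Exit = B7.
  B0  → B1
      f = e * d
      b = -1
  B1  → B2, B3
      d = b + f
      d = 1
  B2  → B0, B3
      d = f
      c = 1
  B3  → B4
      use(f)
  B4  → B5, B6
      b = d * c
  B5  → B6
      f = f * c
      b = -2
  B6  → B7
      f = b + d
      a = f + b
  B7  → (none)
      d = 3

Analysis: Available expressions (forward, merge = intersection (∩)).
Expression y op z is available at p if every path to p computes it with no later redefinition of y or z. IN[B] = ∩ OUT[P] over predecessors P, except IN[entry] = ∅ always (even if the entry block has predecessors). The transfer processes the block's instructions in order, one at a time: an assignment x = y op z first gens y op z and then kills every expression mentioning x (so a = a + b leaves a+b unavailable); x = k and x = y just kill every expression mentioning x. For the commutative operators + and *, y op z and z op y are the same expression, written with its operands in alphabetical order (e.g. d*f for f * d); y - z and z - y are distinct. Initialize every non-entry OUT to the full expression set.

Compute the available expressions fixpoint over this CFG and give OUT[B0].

Answer: {d*e}

Derivation:
Fixpoint table:
  B0:  IN={}  OUT={d*e}
  B1:  IN={d*e}  OUT={b+f}
  B2:  IN={b+f}  OUT={b+f}
  B3:  IN={b+f}  OUT={b+f}
  B4:  IN={b+f}  OUT={c*d}
  B5:  IN={c*d}  OUT={c*d}
  B6:  IN={c*d}  OUT={b+d, b+f, c*d}
  B7:  IN={b+d, b+f, c*d}  OUT={b+f}

Merge at B0 (entry node, so the boundary value {} is joined with the incoming edge(s)): IN[B0] = {} ∩ OUT[B2] = {}
Applying B0's transfer function to that IN value gives OUT[B0] (row B0 above).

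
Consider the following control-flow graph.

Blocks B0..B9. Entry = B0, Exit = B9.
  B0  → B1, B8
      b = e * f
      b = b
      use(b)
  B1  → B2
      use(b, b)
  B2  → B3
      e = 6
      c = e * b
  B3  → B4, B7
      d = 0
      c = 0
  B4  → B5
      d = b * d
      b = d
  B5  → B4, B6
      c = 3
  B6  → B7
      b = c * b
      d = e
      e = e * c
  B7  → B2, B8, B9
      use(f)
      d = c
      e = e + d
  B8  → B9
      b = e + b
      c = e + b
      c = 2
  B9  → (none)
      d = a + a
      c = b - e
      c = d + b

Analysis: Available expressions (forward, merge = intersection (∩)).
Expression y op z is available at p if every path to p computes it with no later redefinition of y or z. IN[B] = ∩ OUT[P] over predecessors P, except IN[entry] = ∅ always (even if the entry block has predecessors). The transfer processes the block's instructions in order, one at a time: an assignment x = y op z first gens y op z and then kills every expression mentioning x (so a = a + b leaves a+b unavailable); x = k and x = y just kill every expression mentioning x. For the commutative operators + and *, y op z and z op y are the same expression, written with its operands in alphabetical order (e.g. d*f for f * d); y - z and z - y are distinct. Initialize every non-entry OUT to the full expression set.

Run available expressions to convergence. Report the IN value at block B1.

Fixpoint table:
  B0:  IN={}  OUT={e*f}
  B1:  IN={e*f}  OUT={e*f}
  B2:  IN={}  OUT={b*e}
  B3:  IN={b*e}  OUT={b*e}
  B4:  IN={}  OUT={}
  B5:  IN={}  OUT={}
  B6:  IN={}  OUT={}
  B7:  IN={}  OUT={}
  B8:  IN={}  OUT={b+e}
  B9:  IN={}  OUT={a+a, b+d, b-e}

Merge at B1: IN[B1] = OUT[B0] = {e*f}

Answer: {e*f}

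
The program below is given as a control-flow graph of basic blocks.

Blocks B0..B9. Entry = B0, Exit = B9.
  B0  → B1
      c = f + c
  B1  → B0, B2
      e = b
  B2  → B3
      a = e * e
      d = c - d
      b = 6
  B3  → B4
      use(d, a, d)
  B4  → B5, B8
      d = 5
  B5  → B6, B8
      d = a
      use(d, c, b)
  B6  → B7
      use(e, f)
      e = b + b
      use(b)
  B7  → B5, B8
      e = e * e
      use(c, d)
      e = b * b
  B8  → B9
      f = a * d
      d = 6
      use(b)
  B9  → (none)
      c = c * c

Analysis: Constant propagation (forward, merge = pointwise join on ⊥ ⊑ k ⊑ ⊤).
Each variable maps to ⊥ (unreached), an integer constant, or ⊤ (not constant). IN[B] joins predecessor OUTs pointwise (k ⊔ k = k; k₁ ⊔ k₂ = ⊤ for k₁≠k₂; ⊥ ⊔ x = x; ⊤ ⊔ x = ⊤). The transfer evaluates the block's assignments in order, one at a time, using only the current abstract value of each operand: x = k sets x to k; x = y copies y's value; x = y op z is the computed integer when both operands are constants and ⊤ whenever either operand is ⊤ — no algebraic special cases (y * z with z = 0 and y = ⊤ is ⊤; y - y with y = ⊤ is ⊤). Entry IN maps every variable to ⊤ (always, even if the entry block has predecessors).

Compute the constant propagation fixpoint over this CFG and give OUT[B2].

Answer: {a: ⊤, b: 6, c: ⊤, d: ⊤, e: ⊤, f: ⊤}

Trace:
Fixpoint table:
  B0:   IN=(all ⊤)   OUT=(all ⊤)
  B1:   IN=(all ⊤)   OUT=(all ⊤)
  B2:   IN=(all ⊤)   OUT={b:6; rest ⊤}
  B3:   IN={b:6; rest ⊤}   OUT={b:6; rest ⊤}
  B4:   IN={b:6; rest ⊤}   OUT={b:6, d:5; rest ⊤}
  B5:   IN={b:6; rest ⊤}   OUT={b:6; rest ⊤}
  B6:   IN={b:6; rest ⊤}   OUT={b:6, e:12; rest ⊤}
  B7:   IN={b:6, e:12; rest ⊤}   OUT={b:6, e:36; rest ⊤}
  B8:   IN={b:6; rest ⊤}   OUT={b:6, d:6; rest ⊤}
  B9:   IN={b:6, d:6; rest ⊤}   OUT={b:6, d:6; rest ⊤}

Merge at B2: IN[B2] = OUT[B1] = {a: ⊤, b: ⊤, c: ⊤, d: ⊤, e: ⊤, f: ⊤}
Applying B2's transfer function to that IN value gives OUT[B2] (row B2 above).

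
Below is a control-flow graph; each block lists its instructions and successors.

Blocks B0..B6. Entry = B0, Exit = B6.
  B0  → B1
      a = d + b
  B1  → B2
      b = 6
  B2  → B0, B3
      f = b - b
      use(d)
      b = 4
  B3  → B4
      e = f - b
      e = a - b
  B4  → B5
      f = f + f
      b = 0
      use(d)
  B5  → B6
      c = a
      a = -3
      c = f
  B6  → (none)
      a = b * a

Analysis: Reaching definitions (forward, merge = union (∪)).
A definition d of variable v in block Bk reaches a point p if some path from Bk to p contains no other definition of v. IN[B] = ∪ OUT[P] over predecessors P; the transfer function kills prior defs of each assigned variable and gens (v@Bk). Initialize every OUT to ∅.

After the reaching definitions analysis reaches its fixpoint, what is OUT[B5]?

Converged values:
  B0:  IN={a@B0, b@B2, f@B2}  OUT={a@B0, b@B2, f@B2}
  B1:  IN={a@B0, b@B2, f@B2}  OUT={a@B0, b@B1, f@B2}
  B2:  IN={a@B0, b@B1, f@B2}  OUT={a@B0, b@B2, f@B2}
  B3:  IN={a@B0, b@B2, f@B2}  OUT={a@B0, b@B2, e@B3, f@B2}
  B4:  IN={a@B0, b@B2, e@B3, f@B2}  OUT={a@B0, b@B4, e@B3, f@B4}
  B5:  IN={a@B0, b@B4, e@B3, f@B4}  OUT={a@B5, b@B4, c@B5, e@B3, f@B4}
  B6:  IN={a@B5, b@B4, c@B5, e@B3, f@B4}  OUT={a@B6, b@B4, c@B5, e@B3, f@B4}

Merge at B5: IN[B5] = OUT[B4] = {a@B0, b@B4, e@B3, f@B4}
Applying B5's transfer function to that IN value gives OUT[B5] (row B5 above).

Answer: {a@B5, b@B4, c@B5, e@B3, f@B4}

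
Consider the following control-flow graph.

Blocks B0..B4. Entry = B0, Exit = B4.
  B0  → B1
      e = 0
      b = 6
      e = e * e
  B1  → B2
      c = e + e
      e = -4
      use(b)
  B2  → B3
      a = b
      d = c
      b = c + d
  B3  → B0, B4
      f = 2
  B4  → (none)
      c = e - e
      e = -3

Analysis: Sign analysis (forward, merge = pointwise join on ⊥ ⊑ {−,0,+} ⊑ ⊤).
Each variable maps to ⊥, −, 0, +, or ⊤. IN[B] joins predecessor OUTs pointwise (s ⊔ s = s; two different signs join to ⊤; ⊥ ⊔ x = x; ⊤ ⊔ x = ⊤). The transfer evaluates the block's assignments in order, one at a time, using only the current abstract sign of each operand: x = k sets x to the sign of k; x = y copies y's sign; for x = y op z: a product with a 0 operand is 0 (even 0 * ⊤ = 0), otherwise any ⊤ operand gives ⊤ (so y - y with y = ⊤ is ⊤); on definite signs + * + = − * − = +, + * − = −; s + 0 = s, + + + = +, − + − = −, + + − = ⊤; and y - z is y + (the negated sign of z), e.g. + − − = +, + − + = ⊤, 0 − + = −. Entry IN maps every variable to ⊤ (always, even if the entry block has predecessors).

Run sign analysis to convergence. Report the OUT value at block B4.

Answer: {a: +, b: 0, c: ⊤, d: 0, e: -, f: +}

Working:
Fixpoint table:
  B0: | IN=(all ⊤) | OUT={b:+, e:0; rest ⊤}
  B1: | IN={b:+, e:0; rest ⊤} | OUT={b:+, c:0, e:-; rest ⊤}
  B2: | IN={b:+, c:0, e:-; rest ⊤} | OUT={a:+, b:0, c:0, d:0, e:-; rest ⊤}
  B3: | IN={a:+, b:0, c:0, d:0, e:-; rest ⊤} | OUT={a:+, b:0, c:0, d:0, e:-, f:+; rest ⊤}
  B4: | IN={a:+, b:0, c:0, d:0, e:-, f:+; rest ⊤} | OUT={a:+, b:0, d:0, e:-, f:+; rest ⊤}

Merge at B4: IN[B4] = OUT[B3] = {a: +, b: 0, c: 0, d: 0, e: -, f: +}
Applying B4's transfer function to that IN value gives OUT[B4] (row B4 above).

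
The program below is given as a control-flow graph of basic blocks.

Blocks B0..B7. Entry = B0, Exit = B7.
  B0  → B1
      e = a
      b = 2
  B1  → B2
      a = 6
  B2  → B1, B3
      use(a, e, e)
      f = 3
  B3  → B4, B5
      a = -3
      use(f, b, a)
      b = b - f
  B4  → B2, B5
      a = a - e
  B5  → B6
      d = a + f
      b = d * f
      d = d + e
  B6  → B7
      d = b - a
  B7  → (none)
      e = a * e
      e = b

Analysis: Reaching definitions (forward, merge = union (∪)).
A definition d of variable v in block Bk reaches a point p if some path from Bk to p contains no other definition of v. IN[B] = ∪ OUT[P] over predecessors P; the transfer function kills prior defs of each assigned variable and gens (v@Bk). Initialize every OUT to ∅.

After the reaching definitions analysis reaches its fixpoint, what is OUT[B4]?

Fixpoint table:
  B0:   IN={}   OUT={b@B0, e@B0}
  B1:   IN={a@B1, a@B4, b@B0, b@B3, e@B0, f@B2}   OUT={a@B1, b@B0, b@B3, e@B0, f@B2}
  B2:   IN={a@B1, a@B4, b@B0, b@B3, e@B0, f@B2}   OUT={a@B1, a@B4, b@B0, b@B3, e@B0, f@B2}
  B3:   IN={a@B1, a@B4, b@B0, b@B3, e@B0, f@B2}   OUT={a@B3, b@B3, e@B0, f@B2}
  B4:   IN={a@B3, b@B3, e@B0, f@B2}   OUT={a@B4, b@B3, e@B0, f@B2}
  B5:   IN={a@B3, a@B4, b@B3, e@B0, f@B2}   OUT={a@B3, a@B4, b@B5, d@B5, e@B0, f@B2}
  B6:   IN={a@B3, a@B4, b@B5, d@B5, e@B0, f@B2}   OUT={a@B3, a@B4, b@B5, d@B6, e@B0, f@B2}
  B7:   IN={a@B3, a@B4, b@B5, d@B6, e@B0, f@B2}   OUT={a@B3, a@B4, b@B5, d@B6, e@B7, f@B2}

Merge at B4: IN[B4] = OUT[B3] = {a@B3, b@B3, e@B0, f@B2}
Applying B4's transfer function to that IN value gives OUT[B4] (row B4 above).

Answer: {a@B4, b@B3, e@B0, f@B2}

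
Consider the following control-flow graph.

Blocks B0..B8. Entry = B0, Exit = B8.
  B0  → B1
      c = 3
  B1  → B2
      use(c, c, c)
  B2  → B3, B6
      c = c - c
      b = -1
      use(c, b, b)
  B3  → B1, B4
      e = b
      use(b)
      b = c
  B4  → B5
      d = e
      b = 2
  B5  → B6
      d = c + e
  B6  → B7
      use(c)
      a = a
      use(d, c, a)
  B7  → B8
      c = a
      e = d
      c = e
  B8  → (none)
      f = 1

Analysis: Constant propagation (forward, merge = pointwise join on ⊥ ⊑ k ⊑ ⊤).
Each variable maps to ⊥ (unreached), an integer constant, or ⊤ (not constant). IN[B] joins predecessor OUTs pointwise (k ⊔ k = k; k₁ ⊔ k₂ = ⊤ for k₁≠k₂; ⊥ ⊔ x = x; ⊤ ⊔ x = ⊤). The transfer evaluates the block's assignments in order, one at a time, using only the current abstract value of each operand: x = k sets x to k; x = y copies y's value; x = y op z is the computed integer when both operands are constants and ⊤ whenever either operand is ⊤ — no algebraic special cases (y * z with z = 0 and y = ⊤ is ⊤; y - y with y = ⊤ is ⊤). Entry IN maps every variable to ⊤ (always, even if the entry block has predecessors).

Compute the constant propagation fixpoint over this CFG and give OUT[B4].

Answer: {a: ⊤, b: 2, c: ⊤, d: -1, e: -1, f: ⊤}

Trace:
Per-block solution:
  B0:   IN=(all ⊤)   OUT={c:3; rest ⊤}
  B1:   IN=(all ⊤)   OUT=(all ⊤)
  B2:   IN=(all ⊤)   OUT={b:-1; rest ⊤}
  B3:   IN={b:-1; rest ⊤}   OUT={e:-1; rest ⊤}
  B4:   IN={e:-1; rest ⊤}   OUT={b:2, d:-1, e:-1; rest ⊤}
  B5:   IN={b:2, d:-1, e:-1; rest ⊤}   OUT={b:2, e:-1; rest ⊤}
  B6:   IN=(all ⊤)   OUT=(all ⊤)
  B7:   IN=(all ⊤)   OUT=(all ⊤)
  B8:   IN=(all ⊤)   OUT={f:1; rest ⊤}

Merge at B4: IN[B4] = OUT[B3] = {a: ⊤, b: ⊤, c: ⊤, d: ⊤, e: -1, f: ⊤}
Applying B4's transfer function to that IN value gives OUT[B4] (row B4 above).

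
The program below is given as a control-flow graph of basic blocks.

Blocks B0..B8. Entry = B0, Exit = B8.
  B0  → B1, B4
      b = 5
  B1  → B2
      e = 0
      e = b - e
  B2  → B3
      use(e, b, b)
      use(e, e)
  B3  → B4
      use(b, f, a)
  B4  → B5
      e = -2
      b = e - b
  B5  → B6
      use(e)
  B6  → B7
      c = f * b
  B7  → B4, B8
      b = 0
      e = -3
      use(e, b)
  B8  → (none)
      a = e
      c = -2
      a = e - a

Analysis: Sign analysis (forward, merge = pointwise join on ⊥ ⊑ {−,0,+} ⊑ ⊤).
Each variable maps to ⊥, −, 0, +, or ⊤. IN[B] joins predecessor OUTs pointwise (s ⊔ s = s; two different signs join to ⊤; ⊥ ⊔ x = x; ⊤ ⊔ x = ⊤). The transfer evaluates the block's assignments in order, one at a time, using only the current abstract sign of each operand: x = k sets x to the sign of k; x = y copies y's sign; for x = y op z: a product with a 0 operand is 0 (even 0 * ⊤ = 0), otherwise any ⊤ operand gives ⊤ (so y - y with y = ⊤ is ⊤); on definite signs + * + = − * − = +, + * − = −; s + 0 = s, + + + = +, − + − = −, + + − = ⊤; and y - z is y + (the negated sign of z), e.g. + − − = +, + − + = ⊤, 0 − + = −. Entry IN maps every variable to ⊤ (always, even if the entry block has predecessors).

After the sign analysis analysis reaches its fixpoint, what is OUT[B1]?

Per-block solution:
  B0:   IN=(all ⊤)   OUT={b:+; rest ⊤}
  B1:   IN={b:+; rest ⊤}   OUT={b:+, e:+; rest ⊤}
  B2:   IN={b:+, e:+; rest ⊤}   OUT={b:+, e:+; rest ⊤}
  B3:   IN={b:+, e:+; rest ⊤}   OUT={b:+, e:+; rest ⊤}
  B4:   IN=(all ⊤)   OUT={e:-; rest ⊤}
  B5:   IN={e:-; rest ⊤}   OUT={e:-; rest ⊤}
  B6:   IN={e:-; rest ⊤}   OUT={e:-; rest ⊤}
  B7:   IN={e:-; rest ⊤}   OUT={b:0, e:-; rest ⊤}
  B8:   IN={b:0, e:-; rest ⊤}   OUT={b:0, c:-, e:-; rest ⊤}

Merge at B1: IN[B1] = OUT[B0] = {a: ⊤, b: +, c: ⊤, d: ⊤, e: ⊤, f: ⊤}
Applying B1's transfer function to that IN value gives OUT[B1] (row B1 above).

Answer: {a: ⊤, b: +, c: ⊤, d: ⊤, e: +, f: ⊤}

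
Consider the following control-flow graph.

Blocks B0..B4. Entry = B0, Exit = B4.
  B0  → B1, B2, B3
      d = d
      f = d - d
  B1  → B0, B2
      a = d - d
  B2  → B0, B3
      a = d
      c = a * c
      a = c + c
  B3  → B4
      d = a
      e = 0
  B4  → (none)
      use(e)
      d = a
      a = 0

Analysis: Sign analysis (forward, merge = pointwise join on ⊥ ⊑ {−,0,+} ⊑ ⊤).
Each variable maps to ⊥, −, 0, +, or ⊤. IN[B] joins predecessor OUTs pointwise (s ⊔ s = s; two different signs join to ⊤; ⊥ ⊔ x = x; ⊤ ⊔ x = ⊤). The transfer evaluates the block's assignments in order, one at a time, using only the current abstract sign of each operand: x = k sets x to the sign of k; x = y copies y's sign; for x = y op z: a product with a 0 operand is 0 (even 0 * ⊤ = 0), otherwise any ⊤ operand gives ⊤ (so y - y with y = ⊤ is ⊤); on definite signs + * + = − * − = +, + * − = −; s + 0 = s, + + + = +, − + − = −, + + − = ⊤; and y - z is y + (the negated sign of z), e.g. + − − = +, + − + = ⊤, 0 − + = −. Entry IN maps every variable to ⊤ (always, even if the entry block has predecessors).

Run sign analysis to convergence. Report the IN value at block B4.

Fixpoint table:
  B0: | IN=(all ⊤) | OUT=(all ⊤)
  B1: | IN=(all ⊤) | OUT=(all ⊤)
  B2: | IN=(all ⊤) | OUT=(all ⊤)
  B3: | IN=(all ⊤) | OUT={e:0; rest ⊤}
  B4: | IN={e:0; rest ⊤} | OUT={a:0, e:0; rest ⊤}

Merge at B4: IN[B4] = OUT[B3] = {a: ⊤, b: ⊤, c: ⊤, d: ⊤, e: 0, f: ⊤}

Answer: {a: ⊤, b: ⊤, c: ⊤, d: ⊤, e: 0, f: ⊤}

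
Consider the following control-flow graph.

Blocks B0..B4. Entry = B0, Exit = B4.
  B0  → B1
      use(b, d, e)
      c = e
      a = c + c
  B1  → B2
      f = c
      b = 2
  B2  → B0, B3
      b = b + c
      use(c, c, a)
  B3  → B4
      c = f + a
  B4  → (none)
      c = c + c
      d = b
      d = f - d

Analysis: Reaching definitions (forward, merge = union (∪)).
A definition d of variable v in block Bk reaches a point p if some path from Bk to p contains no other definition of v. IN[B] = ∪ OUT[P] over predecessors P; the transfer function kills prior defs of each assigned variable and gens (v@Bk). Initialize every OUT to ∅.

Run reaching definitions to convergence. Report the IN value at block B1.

Answer: {a@B0, b@B2, c@B0, f@B1}

Derivation:
Fixpoint table:
  B0:   IN={a@B0, b@B2, c@B0, f@B1}   OUT={a@B0, b@B2, c@B0, f@B1}
  B1:   IN={a@B0, b@B2, c@B0, f@B1}   OUT={a@B0, b@B1, c@B0, f@B1}
  B2:   IN={a@B0, b@B1, c@B0, f@B1}   OUT={a@B0, b@B2, c@B0, f@B1}
  B3:   IN={a@B0, b@B2, c@B0, f@B1}   OUT={a@B0, b@B2, c@B3, f@B1}
  B4:   IN={a@B0, b@B2, c@B3, f@B1}   OUT={a@B0, b@B2, c@B4, d@B4, f@B1}

Merge at B1: IN[B1] = OUT[B0] = {a@B0, b@B2, c@B0, f@B1}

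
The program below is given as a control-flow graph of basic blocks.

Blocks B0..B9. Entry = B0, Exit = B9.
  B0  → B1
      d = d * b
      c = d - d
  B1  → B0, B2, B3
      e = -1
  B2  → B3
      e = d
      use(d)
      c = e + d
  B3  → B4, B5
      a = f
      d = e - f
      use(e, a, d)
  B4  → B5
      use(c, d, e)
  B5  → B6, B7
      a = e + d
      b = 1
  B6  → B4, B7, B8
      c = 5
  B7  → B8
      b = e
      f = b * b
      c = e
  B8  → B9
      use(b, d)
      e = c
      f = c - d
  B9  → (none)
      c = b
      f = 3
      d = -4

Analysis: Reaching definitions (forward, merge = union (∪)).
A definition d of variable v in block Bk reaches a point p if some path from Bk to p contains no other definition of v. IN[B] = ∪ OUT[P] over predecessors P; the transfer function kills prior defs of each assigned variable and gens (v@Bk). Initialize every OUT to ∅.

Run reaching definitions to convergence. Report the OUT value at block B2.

Fixpoint table:
  B0:   IN={c@B0, d@B0, e@B1}   OUT={c@B0, d@B0, e@B1}
  B1:   IN={c@B0, d@B0, e@B1}   OUT={c@B0, d@B0, e@B1}
  B2:   IN={c@B0, d@B0, e@B1}   OUT={c@B2, d@B0, e@B2}
  B3:   IN={c@B0, c@B2, d@B0, e@B1, e@B2}   OUT={a@B3, c@B0, c@B2, d@B3, e@B1, e@B2}
  B4:   IN={a@B3, a@B5, b@B5, c@B0, c@B2, c@B6, d@B3, e@B1, e@B2}   OUT={a@B3, a@B5, b@B5, c@B0, c@B2, c@B6, d@B3, e@B1, e@B2}
  B5:   IN={a@B3, a@B5, b@B5, c@B0, c@B2, c@B6, d@B3, e@B1, e@B2}   OUT={a@B5, b@B5, c@B0, c@B2, c@B6, d@B3, e@B1, e@B2}
  B6:   IN={a@B5, b@B5, c@B0, c@B2, c@B6, d@B3, e@B1, e@B2}   OUT={a@B5, b@B5, c@B6, d@B3, e@B1, e@B2}
  B7:   IN={a@B5, b@B5, c@B0, c@B2, c@B6, d@B3, e@B1, e@B2}   OUT={a@B5, b@B7, c@B7, d@B3, e@B1, e@B2, f@B7}
  B8:   IN={a@B5, b@B5, b@B7, c@B6, c@B7, d@B3, e@B1, e@B2, f@B7}   OUT={a@B5, b@B5, b@B7, c@B6, c@B7, d@B3, e@B8, f@B8}
  B9:   IN={a@B5, b@B5, b@B7, c@B6, c@B7, d@B3, e@B8, f@B8}   OUT={a@B5, b@B5, b@B7, c@B9, d@B9, e@B8, f@B9}

Merge at B2: IN[B2] = OUT[B1] = {c@B0, d@B0, e@B1}
Applying B2's transfer function to that IN value gives OUT[B2] (row B2 above).

Answer: {c@B2, d@B0, e@B2}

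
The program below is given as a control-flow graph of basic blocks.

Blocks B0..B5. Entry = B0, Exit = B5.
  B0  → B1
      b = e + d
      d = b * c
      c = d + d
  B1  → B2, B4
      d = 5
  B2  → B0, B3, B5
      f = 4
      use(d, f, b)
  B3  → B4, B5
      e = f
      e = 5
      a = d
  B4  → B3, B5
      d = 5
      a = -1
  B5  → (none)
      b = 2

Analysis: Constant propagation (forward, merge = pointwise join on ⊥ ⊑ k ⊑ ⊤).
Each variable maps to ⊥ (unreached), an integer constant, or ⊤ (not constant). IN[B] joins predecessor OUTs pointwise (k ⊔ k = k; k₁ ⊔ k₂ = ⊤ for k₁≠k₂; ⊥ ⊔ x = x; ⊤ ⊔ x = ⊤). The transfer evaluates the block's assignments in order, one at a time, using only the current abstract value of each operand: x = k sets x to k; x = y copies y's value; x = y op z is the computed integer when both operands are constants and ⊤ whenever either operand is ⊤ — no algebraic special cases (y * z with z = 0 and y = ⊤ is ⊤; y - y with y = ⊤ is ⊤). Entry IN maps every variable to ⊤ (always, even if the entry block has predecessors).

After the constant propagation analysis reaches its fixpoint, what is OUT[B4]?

Answer: {a: -1, b: ⊤, c: ⊤, d: 5, e: ⊤, f: ⊤}

Trace:
Per-block solution:
  B0:   IN=(all ⊤)   OUT=(all ⊤)
  B1:   IN=(all ⊤)   OUT={d:5; rest ⊤}
  B2:   IN={d:5; rest ⊤}   OUT={d:5, f:4; rest ⊤}
  B3:   IN={d:5; rest ⊤}   OUT={a:5, d:5, e:5; rest ⊤}
  B4:   IN={d:5; rest ⊤}   OUT={a:-1, d:5; rest ⊤}
  B5:   IN={d:5; rest ⊤}   OUT={b:2, d:5; rest ⊤}

Merge at B4: IN[B4] = OUT[B1] ⊔ OUT[B3] = {a: ⊤, b: ⊤, c: ⊤, d: 5, e: ⊤, f: ⊤}
Applying B4's transfer function to that IN value gives OUT[B4] (row B4 above).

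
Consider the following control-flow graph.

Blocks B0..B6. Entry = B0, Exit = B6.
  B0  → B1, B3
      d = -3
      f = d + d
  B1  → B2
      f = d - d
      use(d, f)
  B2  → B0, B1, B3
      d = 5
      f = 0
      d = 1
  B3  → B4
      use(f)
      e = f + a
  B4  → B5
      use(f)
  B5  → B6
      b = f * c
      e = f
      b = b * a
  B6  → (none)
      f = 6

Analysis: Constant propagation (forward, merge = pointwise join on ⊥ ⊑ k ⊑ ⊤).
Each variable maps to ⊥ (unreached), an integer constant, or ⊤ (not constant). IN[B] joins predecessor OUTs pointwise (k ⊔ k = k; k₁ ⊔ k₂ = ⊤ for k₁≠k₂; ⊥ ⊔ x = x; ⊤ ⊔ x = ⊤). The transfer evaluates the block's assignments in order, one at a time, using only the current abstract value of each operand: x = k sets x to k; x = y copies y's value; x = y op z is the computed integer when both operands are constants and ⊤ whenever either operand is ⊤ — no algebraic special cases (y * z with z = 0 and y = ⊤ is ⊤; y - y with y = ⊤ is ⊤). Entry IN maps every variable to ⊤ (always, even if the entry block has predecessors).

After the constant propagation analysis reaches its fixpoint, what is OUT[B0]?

Per-block solution:
  B0: | IN=(all ⊤) | OUT={d:-3, f:-6; rest ⊤}
  B1: | IN=(all ⊤) | OUT=(all ⊤)
  B2: | IN=(all ⊤) | OUT={d:1, f:0; rest ⊤}
  B3: | IN=(all ⊤) | OUT=(all ⊤)
  B4: | IN=(all ⊤) | OUT=(all ⊤)
  B5: | IN=(all ⊤) | OUT=(all ⊤)
  B6: | IN=(all ⊤) | OUT={f:6; rest ⊤}

Merge at B0 (entry node, so the boundary value (all ⊤) is joined with the incoming edge(s)): IN[B0] = (all ⊤) ⊔ OUT[B2] = {a: ⊤, b: ⊤, c: ⊤, d: ⊤, e: ⊤, f: ⊤}
Applying B0's transfer function to that IN value gives OUT[B0] (row B0 above).

Answer: {a: ⊤, b: ⊤, c: ⊤, d: -3, e: ⊤, f: -6}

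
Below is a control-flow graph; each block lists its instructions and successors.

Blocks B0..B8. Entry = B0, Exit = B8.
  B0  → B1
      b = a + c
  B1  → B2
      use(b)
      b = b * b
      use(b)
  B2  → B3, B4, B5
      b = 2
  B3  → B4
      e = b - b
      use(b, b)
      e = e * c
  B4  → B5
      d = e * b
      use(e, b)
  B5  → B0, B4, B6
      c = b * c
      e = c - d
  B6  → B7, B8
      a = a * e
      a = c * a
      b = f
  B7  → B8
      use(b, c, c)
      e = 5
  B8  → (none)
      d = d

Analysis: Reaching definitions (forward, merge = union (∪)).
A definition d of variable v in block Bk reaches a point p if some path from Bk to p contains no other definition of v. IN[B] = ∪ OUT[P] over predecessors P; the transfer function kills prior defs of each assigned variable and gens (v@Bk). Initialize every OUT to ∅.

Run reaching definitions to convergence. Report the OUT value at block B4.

Answer: {b@B2, c@B5, d@B4, e@B3, e@B5}

Trace:
Per-block solution:
  B0: | IN={b@B2, c@B5, d@B4, e@B5} | OUT={b@B0, c@B5, d@B4, e@B5}
  B1: | IN={b@B0, c@B5, d@B4, e@B5} | OUT={b@B1, c@B5, d@B4, e@B5}
  B2: | IN={b@B1, c@B5, d@B4, e@B5} | OUT={b@B2, c@B5, d@B4, e@B5}
  B3: | IN={b@B2, c@B5, d@B4, e@B5} | OUT={b@B2, c@B5, d@B4, e@B3}
  B4: | IN={b@B2, c@B5, d@B4, e@B3, e@B5} | OUT={b@B2, c@B5, d@B4, e@B3, e@B5}
  B5: | IN={b@B2, c@B5, d@B4, e@B3, e@B5} | OUT={b@B2, c@B5, d@B4, e@B5}
  B6: | IN={b@B2, c@B5, d@B4, e@B5} | OUT={a@B6, b@B6, c@B5, d@B4, e@B5}
  B7: | IN={a@B6, b@B6, c@B5, d@B4, e@B5} | OUT={a@B6, b@B6, c@B5, d@B4, e@B7}
  B8: | IN={a@B6, b@B6, c@B5, d@B4, e@B5, e@B7} | OUT={a@B6, b@B6, c@B5, d@B8, e@B5, e@B7}

Merge at B4: IN[B4] = OUT[B2] ⊔ OUT[B3] ⊔ OUT[B5] = {b@B2, c@B5, d@B4, e@B3, e@B5}
Applying B4's transfer function to that IN value gives OUT[B4] (row B4 above).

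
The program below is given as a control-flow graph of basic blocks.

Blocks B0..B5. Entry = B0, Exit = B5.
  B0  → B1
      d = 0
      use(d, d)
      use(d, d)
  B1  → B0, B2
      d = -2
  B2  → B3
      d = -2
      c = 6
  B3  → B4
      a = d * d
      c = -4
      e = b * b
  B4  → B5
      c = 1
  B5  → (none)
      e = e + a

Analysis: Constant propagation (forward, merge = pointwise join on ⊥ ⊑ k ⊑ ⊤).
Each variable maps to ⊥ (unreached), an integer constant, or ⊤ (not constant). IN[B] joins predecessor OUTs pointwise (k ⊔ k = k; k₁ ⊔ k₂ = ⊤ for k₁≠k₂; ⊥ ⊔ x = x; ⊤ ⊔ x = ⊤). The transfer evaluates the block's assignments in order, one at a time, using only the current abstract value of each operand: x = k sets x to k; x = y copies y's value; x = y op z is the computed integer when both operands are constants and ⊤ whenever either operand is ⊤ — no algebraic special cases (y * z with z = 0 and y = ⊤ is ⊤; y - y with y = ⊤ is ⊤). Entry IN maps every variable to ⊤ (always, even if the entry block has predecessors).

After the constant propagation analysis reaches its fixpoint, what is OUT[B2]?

Answer: {a: ⊤, b: ⊤, c: 6, d: -2, e: ⊤, f: ⊤}

Derivation:
Converged values:
  B0:  IN=(all ⊤)  OUT={d:0; rest ⊤}
  B1:  IN={d:0; rest ⊤}  OUT={d:-2; rest ⊤}
  B2:  IN={d:-2; rest ⊤}  OUT={c:6, d:-2; rest ⊤}
  B3:  IN={c:6, d:-2; rest ⊤}  OUT={a:4, c:-4, d:-2; rest ⊤}
  B4:  IN={a:4, c:-4, d:-2; rest ⊤}  OUT={a:4, c:1, d:-2; rest ⊤}
  B5:  IN={a:4, c:1, d:-2; rest ⊤}  OUT={a:4, c:1, d:-2; rest ⊤}

Merge at B2: IN[B2] = OUT[B1] = {a: ⊤, b: ⊤, c: ⊤, d: -2, e: ⊤, f: ⊤}
Applying B2's transfer function to that IN value gives OUT[B2] (row B2 above).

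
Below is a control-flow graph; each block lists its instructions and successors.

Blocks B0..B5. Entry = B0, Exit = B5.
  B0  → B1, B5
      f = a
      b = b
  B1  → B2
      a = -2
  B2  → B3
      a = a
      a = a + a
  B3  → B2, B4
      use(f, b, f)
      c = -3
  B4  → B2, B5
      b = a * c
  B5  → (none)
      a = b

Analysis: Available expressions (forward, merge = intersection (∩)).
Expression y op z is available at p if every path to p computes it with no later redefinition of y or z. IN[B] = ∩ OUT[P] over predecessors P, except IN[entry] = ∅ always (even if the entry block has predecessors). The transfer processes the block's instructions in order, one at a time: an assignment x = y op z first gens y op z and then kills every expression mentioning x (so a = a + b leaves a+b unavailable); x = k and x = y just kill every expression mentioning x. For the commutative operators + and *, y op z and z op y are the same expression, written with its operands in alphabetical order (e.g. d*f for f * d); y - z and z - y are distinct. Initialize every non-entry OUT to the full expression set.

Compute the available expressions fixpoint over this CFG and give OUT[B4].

Answer: {a*c}

Trace:
Per-block solution:
  B0: | IN={} | OUT={}
  B1: | IN={} | OUT={}
  B2: | IN={} | OUT={}
  B3: | IN={} | OUT={}
  B4: | IN={} | OUT={a*c}
  B5: | IN={} | OUT={}

Merge at B4: IN[B4] = OUT[B3] = {}
Applying B4's transfer function to that IN value gives OUT[B4] (row B4 above).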